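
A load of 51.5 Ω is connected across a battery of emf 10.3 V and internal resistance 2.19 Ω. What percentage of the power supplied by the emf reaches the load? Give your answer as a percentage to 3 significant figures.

95.9 %

Efficiency is P_load / P_total. With a series r and R sharing the same I, P = I²R for each, so η = R/(R+r).
η = R / (R + r) = 51.5 / (51.5 + 2.19) = 0.9592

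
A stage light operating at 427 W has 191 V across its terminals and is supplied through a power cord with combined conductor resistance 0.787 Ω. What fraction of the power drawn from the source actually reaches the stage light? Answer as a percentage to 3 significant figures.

I = P / V = 427 / 191 = 2.236 A through the power cord.
P_line = I² R_line = (2.236)² × 0.787 = 3.933 W
P_source = P_load + P_line = 427.0 + 3.933 = 430.9 W
η = P_load / P_source = 427.0 / 430.9 = 0.9909

99.1 %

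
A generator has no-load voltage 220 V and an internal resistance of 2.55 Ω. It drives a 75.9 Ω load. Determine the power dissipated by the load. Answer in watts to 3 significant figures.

Find the circuit current first, then P = I²R for the load (series elements share I).
I = ε / (r + R) = 220 / (2.55 + 75.9) = 2.804 A
P_load = I² R = (2.804)² × 75.9 = 596.9 W

597 W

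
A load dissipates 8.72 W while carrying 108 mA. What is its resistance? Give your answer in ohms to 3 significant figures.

748 Ω

Rearranging the power relation for the two known quantities gives R = P / I².
R = 8.72 / (0.1080)² = 747.6 Ω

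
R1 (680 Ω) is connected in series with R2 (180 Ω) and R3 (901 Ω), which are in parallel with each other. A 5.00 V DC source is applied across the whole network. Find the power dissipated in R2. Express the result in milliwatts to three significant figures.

4.54 mW

Reduce the parallel pair to R_p first; the network is then a simple series string.
R_p = (180×901)/(180+901) = 150.0 Ω
R_total = 680 + 150.0 = 830.0 Ω
I = V / R_total = 5.00 / 830.0 = 0.006024 A
Voltage across the parallel pair: V_p = I × R_p = 0.006024 × 150.0 = 0.9038 V
With V_p across R2, its power is V_p²/R2.
P_R2 = (0.9038)² / 180 = 0.004538 W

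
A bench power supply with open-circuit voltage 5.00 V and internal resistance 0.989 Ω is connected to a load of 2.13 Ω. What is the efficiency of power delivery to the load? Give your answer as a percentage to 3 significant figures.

68.3 %

The source delivers εI, of which I²R reaches the load and I²r is lost; since I is common, η = R/(R+r).
η = R / (R + r) = 2.13 / (2.13 + 0.989) = 0.6829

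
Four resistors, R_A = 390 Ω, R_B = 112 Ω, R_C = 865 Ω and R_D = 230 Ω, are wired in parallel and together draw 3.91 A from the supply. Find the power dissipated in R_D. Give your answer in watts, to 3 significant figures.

230 W

Only the total current is stated, so first find the parallel equivalent to get the voltage across the combination.
1/R_eq = 1/390 + 1/112 + 1/865 + 1/230 ⇒ R_eq = 58.84 Ω
V = I_total × R_eq = 3.910 × 58.84 = 230.0 V
P_R_D = V² / R_D = (230.0)² / 230 = 230.1 W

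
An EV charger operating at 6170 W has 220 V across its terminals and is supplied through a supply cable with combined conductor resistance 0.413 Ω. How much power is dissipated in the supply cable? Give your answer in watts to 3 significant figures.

325 W

The supply cable and load are in series, so the same current flows in both; the loss is I²R_line.
I = P / V = 6170 / 220 = 28.05 A through the supply cable.
P_line = I² R_line = (28.05)² × 0.413 = 324.8 W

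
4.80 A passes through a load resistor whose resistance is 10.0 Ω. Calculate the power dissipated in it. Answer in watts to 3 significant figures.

230 W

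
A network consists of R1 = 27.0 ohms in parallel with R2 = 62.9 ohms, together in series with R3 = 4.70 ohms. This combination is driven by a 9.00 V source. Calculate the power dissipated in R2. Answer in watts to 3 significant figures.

0.826 W

Combine R1 and R2 into their parallel equivalent first, reducing the network to two series resistors.
R_p = (27.0×62.9)/(27.0+62.9) = 18.89 Ω
R_total = R_p + 4.70 = 18.89 + 4.70 = 23.59 Ω
I = V / R_total = 9.00 / 23.59 = 0.3815 A
Voltage across the parallel pair: V_p = I × R_p = 0.3815 × 18.89 = 7.207 V
R2 has V_p across it, so P = V_p²/R2.
P_R2 = (7.207)² / 62.9 = 0.8258 W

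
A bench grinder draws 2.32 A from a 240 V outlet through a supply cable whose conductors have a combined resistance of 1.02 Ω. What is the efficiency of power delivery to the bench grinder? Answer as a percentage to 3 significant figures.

99.0 %

The supply cable carries the full 2.32 A.
P_line = I² R_line = (2.320)² × 1.02 = 5.490 W
P_source = V I = 240 × 2.320 = 556.8 W; P_load = 551.3 W
η = P_load / P_source = 551.3 / 556.8 = 0.9901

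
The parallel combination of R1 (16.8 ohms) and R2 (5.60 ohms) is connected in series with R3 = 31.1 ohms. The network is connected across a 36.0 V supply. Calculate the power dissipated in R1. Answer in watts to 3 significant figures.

1.09 W

First find R_p for the parallel pair, then treat R_p + R3 as a series loop.
R_p = (16.8×5.60)/(16.8+5.60) = 4.200 Ω
R_total = R_p + 31.1 = 4.200 + 31.1 = 35.30 Ω
I = V / R_total = 36.0 / 35.30 = 1.020 A
Voltage across the parallel pair: V_p = I × R_p = 1.020 × 4.200 = 4.283 V
Use P = V²/R for R1 with V = V_p.
P_R1 = (4.283)² / 16.8 = 1.092 W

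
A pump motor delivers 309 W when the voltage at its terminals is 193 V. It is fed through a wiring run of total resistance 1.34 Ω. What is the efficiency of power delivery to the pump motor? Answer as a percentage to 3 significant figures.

I = P / V = 309 / 193 = 1.601 A through the wiring run.
P_line = I² R_line = (1.601)² × 1.34 = 3.435 W
P_source = P_load + P_line = 309.0 + 3.435 = 312.4 W
η = P_load / P_source = 309.0 / 312.4 = 0.9890

98.9 %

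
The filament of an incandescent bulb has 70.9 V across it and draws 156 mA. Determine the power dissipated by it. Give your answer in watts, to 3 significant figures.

11.1 W

Since both terminal voltage and current are stated, P = V I gives the power in one step.
P = 70.9 V × 0.1560 A = 11.06 W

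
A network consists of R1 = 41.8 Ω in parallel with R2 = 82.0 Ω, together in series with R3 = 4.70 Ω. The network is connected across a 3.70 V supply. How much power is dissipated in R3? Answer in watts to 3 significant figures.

First find R_p for the parallel pair, then treat R_p + R3 as a series loop.
R_p = (41.8×82.0)/(41.8+82.0) = 27.69 Ω
R_total = R_p + 4.70 = 27.69 + 4.70 = 32.39 Ω
I = V / R_total = 3.70 / 32.39 = 0.1142 A
R3 is the series element, so its power is I²R.
P_R3 = (0.1142)² × 4.70 = 0.06134 W

0.0613 W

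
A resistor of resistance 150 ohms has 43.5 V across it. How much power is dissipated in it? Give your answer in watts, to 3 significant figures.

12.6 W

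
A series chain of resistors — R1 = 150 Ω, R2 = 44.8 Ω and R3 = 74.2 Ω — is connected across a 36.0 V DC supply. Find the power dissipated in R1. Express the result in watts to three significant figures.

2.69 W

Every series element carries the same I. Get I from the total resistance, then P = I² × R1.
R_total = 150 + 44.8 + 74.2 = 269.0 Ω
I = V / R_total = 36.0 / 269.0 = 0.1338 A
P_R1 = I² × R1 = (0.1338)² × 150 = 2.687 W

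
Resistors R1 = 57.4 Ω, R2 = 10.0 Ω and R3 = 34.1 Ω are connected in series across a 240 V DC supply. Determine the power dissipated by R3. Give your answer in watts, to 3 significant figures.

Every series element carries the same I. Get I from the total resistance, then P = I² × R3.
R_total = 57.4 + 10.0 + 34.1 = 101.5 Ω
I = V / R_total = 240 / 101.5 = 2.365 A
P_R3 = I² × R3 = (2.365)² × 34.1 = 190.7 W

191 W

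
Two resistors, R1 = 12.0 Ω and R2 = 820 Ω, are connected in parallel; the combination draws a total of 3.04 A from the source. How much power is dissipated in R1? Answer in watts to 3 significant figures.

108 W

Parallel branches share V, not I — compute V via R_eq, then use V²/R for the target branch.
1/R_eq = 1/12.0 + 1/820 ⇒ R_eq = 11.83 Ω
V = I_total × R_eq = 3.040 × 11.83 = 35.95 V
P_R1 = V² / R1 = (35.95)² / 12.0 = 107.7 W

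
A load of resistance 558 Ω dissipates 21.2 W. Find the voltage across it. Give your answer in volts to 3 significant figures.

From P = V I = I²R = V²/R, with the two given quantities we get V = √(P R).
V = √(21.2 × 558) = 108.8 V

109 V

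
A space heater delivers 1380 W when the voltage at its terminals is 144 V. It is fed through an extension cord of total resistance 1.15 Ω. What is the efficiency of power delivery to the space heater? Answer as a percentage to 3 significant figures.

92.9 %

I = P / V = 1380 / 144 = 9.583 A through the extension cord.
P_line = I² R_line = (9.583)² × 1.15 = 105.6 W
P_source = P_load + P_line = 1380 + 105.6 = 1486 W
η = P_load / P_source = 1380 / 1486 = 0.9289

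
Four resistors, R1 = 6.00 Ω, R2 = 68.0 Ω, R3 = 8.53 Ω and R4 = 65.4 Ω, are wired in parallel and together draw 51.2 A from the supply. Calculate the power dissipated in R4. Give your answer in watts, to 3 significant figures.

We need the common branch voltage; get it from I_total × R_eq, then P = V²/R for the branch.
1/R_eq = 1/6.00 + 1/68.0 + 1/8.53 + 1/65.4 ⇒ R_eq = 3.186 Ω
V = I_total × R_eq = 51.20 × 3.186 = 163.1 V
P_R4 = V² / R4 = (163.1)² / 65.4 = 406.8 W

407 W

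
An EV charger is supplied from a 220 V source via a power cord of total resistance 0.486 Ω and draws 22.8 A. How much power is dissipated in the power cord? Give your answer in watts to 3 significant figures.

The power cord and load are in series, so the same current flows in both; the loss is I²R_line.
The power cord carries the full 22.8 A.
P_line = I² R_line = (22.80)² × 0.486 = 252.6 W

253 W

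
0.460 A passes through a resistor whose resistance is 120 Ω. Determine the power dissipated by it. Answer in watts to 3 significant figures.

25.4 W

With I and R stated, P = I²R applies in one step.
P = (0.4600 A)² × 120 Ω = 25.39 W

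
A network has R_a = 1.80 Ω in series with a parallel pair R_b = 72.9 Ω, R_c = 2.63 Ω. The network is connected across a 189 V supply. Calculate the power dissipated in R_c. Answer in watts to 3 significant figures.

First combine the parallel branches into one equivalent R_p, then R_a + R_p is a series pair.
R_p = (72.9×2.63)/(72.9+2.63) = 2.538 Ω
R_total = 1.80 + 2.538 = 4.338 Ω
I = V / R_total = 189 / 4.338 = 43.56 A
Voltage across the parallel pair: V_p = I × R_p = 43.56 × 2.538 = 110.6 V
R_c is across V_p, so use P = V²/R for that branch.
P_R_c = (110.6)² / 2.63 = 4650 W

4650 W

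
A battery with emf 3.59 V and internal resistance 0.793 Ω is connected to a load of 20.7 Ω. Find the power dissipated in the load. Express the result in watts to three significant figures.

0.578 W

Find the circuit current first, then P = I²R for the load (series elements share I).
I = ε / (r + R) = 3.59 / (0.793 + 20.7) = 0.1670 A
P_load = I² R = (0.1670)² × 20.7 = 0.5775 W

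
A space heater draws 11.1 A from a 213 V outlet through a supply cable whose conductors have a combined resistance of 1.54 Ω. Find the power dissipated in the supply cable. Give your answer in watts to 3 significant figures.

The supply cable and load are in series, so the same current flows in both; the loss is I²R_line.
The supply cable carries the full 11.1 A.
P_line = I² R_line = (11.10)² × 1.54 = 189.7 W

190 W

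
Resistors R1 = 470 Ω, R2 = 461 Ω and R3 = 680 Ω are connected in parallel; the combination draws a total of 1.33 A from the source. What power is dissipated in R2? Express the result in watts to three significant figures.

115 W

Only the total current is stated, so first find the parallel equivalent to get the voltage across the combination.
1/R_eq = 1/470 + 1/461 + 1/680 ⇒ R_eq = 173.4 Ω
V = I_total × R_eq = 1.330 × 173.4 = 230.6 V
P_R2 = V² / R2 = (230.6)² / 461 = 115.4 W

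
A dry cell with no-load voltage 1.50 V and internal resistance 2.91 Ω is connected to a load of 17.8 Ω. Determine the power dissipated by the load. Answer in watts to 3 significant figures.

0.0934 W

Find the circuit current first, then P = I²R for the load (series elements share I).
I = ε / (r + R) = 1.50 / (2.91 + 17.8) = 0.07243 A
P_load = I² R = (0.07243)² × 17.8 = 0.09338 W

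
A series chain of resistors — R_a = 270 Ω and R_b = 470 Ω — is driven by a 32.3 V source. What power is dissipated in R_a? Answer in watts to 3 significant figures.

0.514 W

The current is common to all series resistors; compute it, then apply P = I²R for the target.
R_total = 270 + 470 = 740.0 Ω
I = V / R_total = 32.3 / 740.0 = 0.04365 A
P_R_a = I² × R_a = (0.04365)² × 270 = 0.5144 W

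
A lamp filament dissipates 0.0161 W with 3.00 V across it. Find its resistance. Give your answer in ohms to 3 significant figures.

The two known quantities fix the third via R = V² / P.
R = (3.00)² / 0.0161 = 559.0 Ω

559 Ω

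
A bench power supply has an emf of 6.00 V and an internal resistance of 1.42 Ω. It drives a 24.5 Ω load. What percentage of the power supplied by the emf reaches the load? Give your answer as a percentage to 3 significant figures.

94.5 %

Efficiency is P_load / P_total. With a series r and R sharing the same I, P = I²R for each, so η = R/(R+r).
η = R / (R + r) = 24.5 / (24.5 + 1.42) = 0.9452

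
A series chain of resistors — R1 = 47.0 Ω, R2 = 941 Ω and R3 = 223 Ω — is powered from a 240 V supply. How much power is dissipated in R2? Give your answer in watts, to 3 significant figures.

Since the resistors are in series they all carry the loop current I = V/R_total; the power in any one is I²R.
R_total = 47.0 + 941 + 223 = 1211 Ω
I = V / R_total = 240 / 1211 = 0.1982 A
P_R2 = I² × R2 = (0.1982)² × 941 = 36.96 W

37.0 W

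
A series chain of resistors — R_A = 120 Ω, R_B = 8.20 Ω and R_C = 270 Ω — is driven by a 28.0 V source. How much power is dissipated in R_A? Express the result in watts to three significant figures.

0.593 W

Every series element carries the same I. Get I from the total resistance, then P = I² × R_A.
R_total = 120 + 8.20 + 270 = 398.2 Ω
I = V / R_total = 28.0 / 398.2 = 0.07032 A
P_R_A = I² × R_A = (0.07032)² × 120 = 0.5933 W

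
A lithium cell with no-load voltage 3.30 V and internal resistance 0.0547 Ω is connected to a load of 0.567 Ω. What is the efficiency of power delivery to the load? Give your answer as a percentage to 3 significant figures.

91.2 %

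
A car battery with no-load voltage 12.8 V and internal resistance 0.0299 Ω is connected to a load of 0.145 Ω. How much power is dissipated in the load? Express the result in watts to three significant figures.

777 W

Find the circuit current first, then P = I²R for the load (series elements share I).
I = ε / (r + R) = 12.8 / (0.0299 + 0.145) = 73.18 A
P_load = I² R = (73.18)² × 0.145 = 776.6 W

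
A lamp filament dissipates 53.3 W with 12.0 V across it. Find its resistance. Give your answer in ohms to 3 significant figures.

2.70 Ω

The two known quantities fix the third via R = V² / P.
R = (12.0)² / 53.3 = 2.702 Ω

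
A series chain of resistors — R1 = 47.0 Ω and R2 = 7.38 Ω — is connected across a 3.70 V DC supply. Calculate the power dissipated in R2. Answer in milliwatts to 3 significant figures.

34.2 mW

Since the resistors are in series they all carry the loop current I = V/R_total; the power in any one is I²R.
R_total = 47.0 + 7.38 = 54.38 Ω
I = V / R_total = 3.70 / 54.38 = 0.06804 A
P_R2 = I² × R2 = (0.06804)² × 7.38 = 0.03416 W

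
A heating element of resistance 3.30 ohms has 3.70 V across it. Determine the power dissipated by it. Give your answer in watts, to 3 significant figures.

Voltage and resistance are given, so P = V²/R is the one-step route.
P = (3.70 V)² / 3.30 Ω = 4.148 W

4.15 W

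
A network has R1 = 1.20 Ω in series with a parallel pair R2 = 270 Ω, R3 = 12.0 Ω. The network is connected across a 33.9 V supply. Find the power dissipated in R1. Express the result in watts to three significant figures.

8.56 W

First combine the parallel branches into one equivalent R_p, then R1 + R_p is a series pair.
R_p = (270×12.0)/(270+12.0) = 11.49 Ω
R_total = 1.20 + 11.49 = 12.69 Ω
I = V / R_total = 33.9 / 12.69 = 2.672 A
R1 carries the full series current, so P = I²R.
P_R1 = (2.672)² × 1.20 = 8.564 W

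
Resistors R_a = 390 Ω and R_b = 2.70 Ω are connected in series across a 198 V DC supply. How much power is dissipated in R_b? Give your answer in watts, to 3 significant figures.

0.686 W

In a series string the same current flows through every resistor — find that current, then P = I²R for the one we want.
R_total = 390 + 2.70 = 392.7 Ω
I = V / R_total = 198 / 392.7 = 0.5042 A
P_R_b = I² × R_b = (0.5042)² × 2.70 = 0.6864 W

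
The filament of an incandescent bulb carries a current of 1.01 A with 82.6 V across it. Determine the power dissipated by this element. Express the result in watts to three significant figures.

83.4 W

With V and I both given, power follows immediately from P = V I.
P = 82.6 V × 1.010 A = 83.43 W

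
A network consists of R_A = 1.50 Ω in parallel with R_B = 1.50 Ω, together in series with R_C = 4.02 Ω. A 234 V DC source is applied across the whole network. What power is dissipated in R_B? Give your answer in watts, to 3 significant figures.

Reduce the parallel combination to a single R_p; the circuit then becomes R_p in series with the remaining resistor.
R_p = (1.50×1.50)/(1.50+1.50) = 0.7500 Ω
R_total = R_p + 4.02 = 0.7500 + 4.02 = 4.770 Ω
I = V / R_total = 234 / 4.770 = 49.06 A
Voltage across the parallel pair: V_p = I × R_p = 49.06 × 0.7500 = 36.79 V
Use P = V²/R for R_B with V = V_p.
P_R_B = (36.79)² / 1.50 = 902.5 W

902 W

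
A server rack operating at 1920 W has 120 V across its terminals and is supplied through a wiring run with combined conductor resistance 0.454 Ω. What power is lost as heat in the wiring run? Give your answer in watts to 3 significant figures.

Only the current and the line resistance are needed for the I²R loss.
I = P / V = 1920 / 120 = 16.00 A through the wiring run.
P_line = I² R_line = (16.00)² × 0.454 = 116.2 W

116 W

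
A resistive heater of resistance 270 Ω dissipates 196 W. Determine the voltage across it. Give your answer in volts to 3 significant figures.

230 V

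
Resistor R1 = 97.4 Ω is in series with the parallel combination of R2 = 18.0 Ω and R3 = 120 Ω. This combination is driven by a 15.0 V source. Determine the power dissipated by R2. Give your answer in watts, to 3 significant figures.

0.240 W

Reduce the parallel pair to R_p first; the network is then a simple series string.
R_p = (18.0×120)/(18.0+120) = 15.65 Ω
R_total = 97.4 + 15.65 = 113.1 Ω
I = V / R_total = 15.0 / 113.1 = 0.1327 A
Voltage across the parallel pair: V_p = I × R_p = 0.1327 × 15.65 = 2.077 V
R2 sees V_p directly, so P = V_p² / R2.
P_R2 = (2.077)² / 18.0 = 0.2396 W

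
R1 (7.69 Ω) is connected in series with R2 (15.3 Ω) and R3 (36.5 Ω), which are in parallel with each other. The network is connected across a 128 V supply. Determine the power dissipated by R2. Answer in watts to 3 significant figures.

365 W

Collapse R2‖R3 to a single equivalent, reducing the network to two series elements.
R_p = (15.3×36.5)/(15.3+36.5) = 10.78 Ω
R_total = 7.69 + 10.78 = 18.47 Ω
I = V / R_total = 128 / 18.47 = 6.930 A
Voltage across the parallel pair: V_p = I × R_p = 6.930 × 10.78 = 74.71 V
R2 is across V_p, so use P = V²/R for that branch.
P_R2 = (74.71)² / 15.3 = 364.8 W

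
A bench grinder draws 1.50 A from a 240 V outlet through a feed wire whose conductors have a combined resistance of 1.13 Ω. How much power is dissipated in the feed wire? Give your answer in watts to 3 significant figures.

Line loss is just I²R for the cable — we know both I and R_line directly.
The feed wire carries the full 1.50 A.
P_line = I² R_line = (1.500)² × 1.13 = 2.542 W

2.54 W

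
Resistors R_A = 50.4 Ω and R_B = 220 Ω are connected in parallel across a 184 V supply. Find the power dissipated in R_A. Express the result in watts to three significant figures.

Parallel branches share the same voltage; P = V²/R gives the branch power in one step.
P_R_A = V² / R_A = (184)² / 50.4 Ω = 671.7 W

672 W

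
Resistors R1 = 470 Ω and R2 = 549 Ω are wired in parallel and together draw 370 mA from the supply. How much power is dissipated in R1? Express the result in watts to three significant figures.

18.7 W

Parallel branches share V, not I — compute V via R_eq, then use V²/R for the target branch.
1/R_eq = 1/470 + 1/549 ⇒ R_eq = 253.2 Ω
V = I_total × R_eq = 0.3700 × 253.2 = 93.69 V
P_R1 = V² / R1 = (93.69)² / 470 = 18.68 W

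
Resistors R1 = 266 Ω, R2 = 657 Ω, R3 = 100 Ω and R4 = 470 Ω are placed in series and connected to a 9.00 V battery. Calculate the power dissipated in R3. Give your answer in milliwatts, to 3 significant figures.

In a series string the same current flows through every resistor — find that current, then P = I²R for the one we want.
R_total = 266 + 657 + 100 + 470 = 1493 Ω
I = V / R_total = 9.00 / 1493 = 0.006028 A
P_R3 = I² × R3 = (0.006028)² × 100 = 0.003634 W

3.63 mW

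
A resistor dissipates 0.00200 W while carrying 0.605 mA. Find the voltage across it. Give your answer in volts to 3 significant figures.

The two known quantities fix the third via V = P / I.
V = 0.00200 / 0.0006050 = 3.306 V

3.31 V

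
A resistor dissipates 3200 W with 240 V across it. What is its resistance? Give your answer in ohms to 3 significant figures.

18.0 Ω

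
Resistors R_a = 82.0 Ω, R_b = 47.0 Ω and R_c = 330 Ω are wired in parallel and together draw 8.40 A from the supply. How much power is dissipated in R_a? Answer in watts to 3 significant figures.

646 W

We need the common branch voltage; get it from I_total × R_eq, then P = V²/R for the branch.
1/R_eq = 1/82.0 + 1/47.0 + 1/330 ⇒ R_eq = 27.40 Ω
V = I_total × R_eq = 8.400 × 27.40 = 230.1 V
P_R_a = V² / R_a = (230.1)² / 82.0 = 645.8 W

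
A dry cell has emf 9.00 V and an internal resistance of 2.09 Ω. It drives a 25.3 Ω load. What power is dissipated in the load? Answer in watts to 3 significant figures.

2.73 W

Find the circuit current first, then P = I²R for the load (series elements share I).
I = ε / (r + R) = 9.00 / (2.09 + 25.3) = 0.3286 A
P_load = I² R = (0.3286)² × 25.3 = 2.732 W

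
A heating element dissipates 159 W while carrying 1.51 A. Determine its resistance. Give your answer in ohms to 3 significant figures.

69.7 Ω

Rearranging the power relation for the two known quantities gives R = P / I².
R = 159 / (1.510)² = 69.73 Ω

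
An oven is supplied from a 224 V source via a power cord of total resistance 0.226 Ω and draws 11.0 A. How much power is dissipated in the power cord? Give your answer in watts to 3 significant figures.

27.3 W

Only the current and the line resistance are needed for the I²R loss.
The power cord carries the full 11.0 A.
P_line = I² R_line = (11.00)² × 0.226 = 27.35 W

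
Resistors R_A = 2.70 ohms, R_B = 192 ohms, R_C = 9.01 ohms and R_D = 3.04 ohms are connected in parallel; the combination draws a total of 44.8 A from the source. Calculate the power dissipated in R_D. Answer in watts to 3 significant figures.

993 W

We need the common branch voltage; get it from I_total × R_eq, then P = V²/R for the branch.
1/R_eq = 1/2.70 + 1/192 + 1/9.01 + 1/3.04 ⇒ R_eq = 1.226 Ω
V = I_total × R_eq = 44.80 × 1.226 = 54.93 V
P_R_D = V² / R_D = (54.93)² / 3.04 = 992.7 W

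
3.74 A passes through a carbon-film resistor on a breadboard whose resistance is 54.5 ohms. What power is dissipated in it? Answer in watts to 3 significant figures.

762 W

Current and resistance are given, so P = I²R is the direct form.
P = (3.740 A)² × 54.5 Ω = 762.3 W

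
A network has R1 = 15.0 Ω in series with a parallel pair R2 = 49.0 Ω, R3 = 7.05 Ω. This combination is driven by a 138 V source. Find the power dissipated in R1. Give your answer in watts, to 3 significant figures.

638 W

Replace R2 and R3 with their parallel equivalent so the circuit becomes R1 in series with R_p.
R_p = (49.0×7.05)/(49.0+7.05) = 6.163 Ω
R_total = 15.0 + 6.163 = 21.16 Ω
I = V / R_total = 138 / 21.16 = 6.521 A
R1 is in the main series path, so its power is I²R1.
P_R1 = (6.521)² × 15.0 = 637.8 W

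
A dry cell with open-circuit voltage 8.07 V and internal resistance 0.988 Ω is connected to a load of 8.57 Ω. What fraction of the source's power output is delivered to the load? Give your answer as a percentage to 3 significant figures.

89.7 %

η = P_load/(P_load+P_int) = I²R/(I²R+I²r) = R/(R+r) — the I² cancels for series elements.
η = R / (R + r) = 8.57 / (8.57 + 0.988) = 0.8966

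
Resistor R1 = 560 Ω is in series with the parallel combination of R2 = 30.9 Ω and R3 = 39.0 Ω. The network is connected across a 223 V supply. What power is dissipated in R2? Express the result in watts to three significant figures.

Collapse R2‖R3 to a single equivalent, reducing the network to two series elements.
R_p = (30.9×39.0)/(30.9+39.0) = 17.24 Ω
R_total = 560 + 17.24 = 577.2 Ω
I = V / R_total = 223 / 577.2 = 0.3863 A
Voltage across the parallel pair: V_p = I × R_p = 0.3863 × 17.24 = 6.660 V
R2 is across V_p, so use P = V²/R for that branch.
P_R2 = (6.660)² / 30.9 = 1.436 W

1.44 W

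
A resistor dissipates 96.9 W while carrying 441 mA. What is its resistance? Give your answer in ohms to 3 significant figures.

498 Ω

The two known quantities fix the third via R = P / I².
R = 96.9 / (0.4410)² = 498.2 Ω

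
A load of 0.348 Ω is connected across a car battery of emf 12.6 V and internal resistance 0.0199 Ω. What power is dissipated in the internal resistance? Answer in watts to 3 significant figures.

23.3 W

Internal loss is I²r, with I set by the total series resistance r+R.
I = ε / (r + R) = 12.6 / (0.0199 + 0.348) = 34.25 A
P_int = I² r = (34.25)² × 0.0199 = 23.34 W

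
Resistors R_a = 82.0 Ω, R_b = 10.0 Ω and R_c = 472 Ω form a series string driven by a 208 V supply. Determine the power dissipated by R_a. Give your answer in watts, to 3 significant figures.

11.2 W

Series elements share the same current, so find I first, then use P = I²R.
R_total = 82.0 + 10.0 + 472 = 564.0 Ω
I = V / R_total = 208 / 564.0 = 0.3688 A
P_R_a = I² × R_a = (0.3688)² × 82.0 = 11.15 W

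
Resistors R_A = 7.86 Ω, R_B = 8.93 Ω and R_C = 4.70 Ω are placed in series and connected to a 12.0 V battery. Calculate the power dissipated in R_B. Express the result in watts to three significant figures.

2.78 W

Since the resistors are in series they all carry the loop current I = V/R_total; the power in any one is I²R.
R_total = 7.86 + 8.93 + 4.70 = 21.49 Ω
I = V / R_total = 12.0 / 21.49 = 0.5584 A
P_R_B = I² × R_B = (0.5584)² × 8.93 = 2.784 W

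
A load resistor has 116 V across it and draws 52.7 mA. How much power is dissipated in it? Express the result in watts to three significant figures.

6.11 W

V and I are known directly — P = V I, no intermediate step needed.
P = 116 V × 0.05270 A = 6.113 W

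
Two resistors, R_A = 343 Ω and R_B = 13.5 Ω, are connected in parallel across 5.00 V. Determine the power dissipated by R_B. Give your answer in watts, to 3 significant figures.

Parallel branches share the same voltage; P = V²/R gives the branch power in one step.
P_R_B = V² / R_B = (5.00)² / 13.5 Ω = 1.852 W

1.85 W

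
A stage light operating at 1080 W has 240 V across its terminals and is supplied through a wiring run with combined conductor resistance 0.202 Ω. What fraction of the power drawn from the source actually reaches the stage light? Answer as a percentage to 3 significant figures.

99.6 %

I = P / V = 1080 / 240 = 4.500 A through the wiring run.
P_line = I² R_line = (4.500)² × 0.202 = 4.091 W
P_source = P_load + P_line = 1080 + 4.091 = 1084 W
η = P_load / P_source = 1080 / 1084 = 0.9962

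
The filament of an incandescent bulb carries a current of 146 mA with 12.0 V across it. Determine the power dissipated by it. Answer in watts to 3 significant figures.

V and I are known directly — P = V I, no intermediate step needed.
P = 12.0 V × 0.1460 A = 1.752 W

1.75 W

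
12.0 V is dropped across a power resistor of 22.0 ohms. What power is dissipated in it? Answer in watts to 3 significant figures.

6.55 W

V and R are stated; P = V²/R avoids computing the current.
P = (12.0 V)² / 22.0 Ω = 6.545 W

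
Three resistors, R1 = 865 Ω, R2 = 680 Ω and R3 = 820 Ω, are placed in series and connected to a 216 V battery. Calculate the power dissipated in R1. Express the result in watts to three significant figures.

Since the resistors are in series they all carry the loop current I = V/R_total; the power in any one is I²R.
R_total = 865 + 680 + 820 = 2365 Ω
I = V / R_total = 216 / 2365 = 0.09133 A
P_R1 = I² × R1 = (0.09133)² × 865 = 7.215 W

7.22 W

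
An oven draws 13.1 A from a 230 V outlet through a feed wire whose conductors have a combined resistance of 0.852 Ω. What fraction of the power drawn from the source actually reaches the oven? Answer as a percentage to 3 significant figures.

The feed wire carries the full 13.1 A.
P_line = I² R_line = (13.10)² × 0.852 = 146.2 W
P_source = V I = 230 × 13.10 = 3013 W; P_load = 2867 W
η = P_load / P_source = 2867 / 3013 = 0.9515

95.1 %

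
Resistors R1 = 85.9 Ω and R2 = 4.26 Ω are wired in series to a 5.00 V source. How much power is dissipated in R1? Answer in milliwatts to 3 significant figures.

264 mW

In a series string the same current flows through every resistor — find that current, then P = I²R for the one we want.
R_total = 85.9 + 4.26 = 90.16 Ω
I = V / R_total = 5.00 / 90.16 = 0.05546 A
P_R1 = I² × R1 = (0.05546)² × 85.9 = 0.2642 W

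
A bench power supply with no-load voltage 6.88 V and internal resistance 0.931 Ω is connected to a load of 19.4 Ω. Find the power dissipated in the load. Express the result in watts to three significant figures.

With r and R in series, I = ε/(r+R); the load dissipates I²R.
I = ε / (r + R) = 6.88 / (0.931 + 19.4) = 0.3384 A
P_load = I² R = (0.3384)² × 19.4 = 2.222 W

2.22 W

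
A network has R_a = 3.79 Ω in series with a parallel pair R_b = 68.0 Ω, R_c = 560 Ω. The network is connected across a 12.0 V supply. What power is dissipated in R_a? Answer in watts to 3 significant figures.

First combine the parallel branches into one equivalent R_p, then R_a + R_p is a series pair.
R_p = (68.0×560)/(68.0+560) = 60.64 Ω
R_total = 3.79 + 60.64 = 64.43 Ω
I = V / R_total = 12.0 / 64.43 = 0.1863 A
R_a is in the main series path, so its power is I²R_a.
P_R_a = (0.1863)² × 3.79 = 0.1315 W

0.131 W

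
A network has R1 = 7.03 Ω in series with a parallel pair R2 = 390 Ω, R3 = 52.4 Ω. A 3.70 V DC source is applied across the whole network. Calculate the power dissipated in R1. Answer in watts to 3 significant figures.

0.0340 W

Replace R2 and R3 with their parallel equivalent so the circuit becomes R1 in series with R_p.
R_p = (390×52.4)/(390+52.4) = 46.19 Ω
R_total = 7.03 + 46.19 = 53.22 Ω
I = V / R_total = 3.70 / 53.22 = 0.06952 A
R1 is in the main series path, so its power is I²R1.
P_R1 = (0.06952)² × 7.03 = 0.03397 W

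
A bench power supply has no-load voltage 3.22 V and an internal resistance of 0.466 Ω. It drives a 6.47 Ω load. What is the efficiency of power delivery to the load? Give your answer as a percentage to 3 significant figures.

93.3 %

η = P_load/(P_load+P_int) = I²R/(I²R+I²r) = R/(R+r) — the I² cancels for series elements.
η = R / (R + r) = 6.47 / (6.47 + 0.466) = 0.9328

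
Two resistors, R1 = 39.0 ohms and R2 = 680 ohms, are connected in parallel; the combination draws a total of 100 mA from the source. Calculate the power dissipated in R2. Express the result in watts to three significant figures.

The branches share the same voltage, but only the total current is given — find V from the equivalent resistance first.
1/R_eq = 1/39.0 + 1/680 ⇒ R_eq = 36.88 Ω
V = I_total × R_eq = 0.1000 × 36.88 = 3.688 V
P_R2 = V² / R2 = (3.688)² / 680 = 0.02001 W

0.0200 W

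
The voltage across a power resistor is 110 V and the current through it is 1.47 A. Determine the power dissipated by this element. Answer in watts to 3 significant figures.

162 W

With V and I both given, power follows immediately from P = V I.
P = 110 V × 1.470 A = 161.7 W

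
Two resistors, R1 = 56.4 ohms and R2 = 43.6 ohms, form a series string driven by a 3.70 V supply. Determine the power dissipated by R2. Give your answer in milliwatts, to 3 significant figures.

59.7 mW

Series elements share the same current, so find I first, then use P = I²R.
R_total = 56.4 + 43.6 = 100.0 Ω
I = V / R_total = 3.70 / 100.0 = 0.03700 A
P_R2 = I² × R2 = (0.03700)² × 43.6 = 0.05969 W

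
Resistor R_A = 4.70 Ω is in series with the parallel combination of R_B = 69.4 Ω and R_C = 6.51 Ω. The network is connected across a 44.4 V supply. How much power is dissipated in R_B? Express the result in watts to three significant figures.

8.87 W

Replace R_B and R_C with their parallel equivalent so the circuit becomes R_A in series with R_p.
R_p = (69.4×6.51)/(69.4+6.51) = 5.952 Ω
R_total = 4.70 + 5.952 = 10.65 Ω
I = V / R_total = 44.4 / 10.65 = 4.168 A
Voltage across the parallel pair: V_p = I × R_p = 4.168 × 5.952 = 24.81 V
R_B is across V_p, so use P = V²/R for that branch.
P_R_B = (24.81)² / 69.4 = 8.869 W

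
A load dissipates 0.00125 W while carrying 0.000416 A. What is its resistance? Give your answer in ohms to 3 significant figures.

7220 Ω

Inverting the appropriate power form: R = P / I².
R = 0.00125 / (0.0004160)² = 7223 Ω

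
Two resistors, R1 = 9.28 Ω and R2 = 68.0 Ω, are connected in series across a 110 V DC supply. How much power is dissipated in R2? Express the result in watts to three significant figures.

138 W

Every series element carries the same I. Get I from the total resistance, then P = I² × R2.
R_total = 9.28 + 68.0 = 77.28 Ω
I = V / R_total = 110 / 77.28 = 1.423 A
P_R2 = I² × R2 = (1.423)² × 68.0 = 137.8 W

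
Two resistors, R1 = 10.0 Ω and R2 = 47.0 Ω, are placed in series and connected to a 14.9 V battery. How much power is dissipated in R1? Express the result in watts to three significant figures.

Series elements share the same current, so find I first, then use P = I²R.
R_total = 10.0 + 47.0 = 57.00 Ω
I = V / R_total = 14.9 / 57.00 = 0.2614 A
P_R1 = I² × R1 = (0.2614)² × 10.0 = 0.6833 W

0.683 W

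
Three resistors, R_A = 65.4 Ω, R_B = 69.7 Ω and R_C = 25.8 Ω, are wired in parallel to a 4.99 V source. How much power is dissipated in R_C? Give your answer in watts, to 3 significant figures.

0.965 W

The supply voltage appears across each parallel branch — just use P = V²/R_C.
P_R_C = V² / R_C = (4.99)² / 25.8 Ω = 0.9651 W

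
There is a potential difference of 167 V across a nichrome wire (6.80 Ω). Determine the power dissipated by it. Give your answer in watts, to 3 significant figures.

4100 W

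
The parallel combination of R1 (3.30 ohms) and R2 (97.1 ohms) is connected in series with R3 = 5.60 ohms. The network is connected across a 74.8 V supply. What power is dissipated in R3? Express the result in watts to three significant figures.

405 W

First find R_p for the parallel pair, then treat R_p + R3 as a series loop.
R_p = (3.30×97.1)/(3.30+97.1) = 3.192 Ω
R_total = R_p + 5.60 = 3.192 + 5.60 = 8.792 Ω
I = V / R_total = 74.8 / 8.792 = 8.508 A
All the supply current flows through R3; use P = I²R3.
P_R3 = (8.508)² × 5.60 = 405.4 W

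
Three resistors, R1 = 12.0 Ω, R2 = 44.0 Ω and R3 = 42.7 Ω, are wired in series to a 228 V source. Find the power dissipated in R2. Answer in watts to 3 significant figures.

235 W

Series elements share the same current, so find I first, then use P = I²R.
R_total = 12.0 + 44.0 + 42.7 = 98.70 Ω
I = V / R_total = 228 / 98.70 = 2.310 A
P_R2 = I² × R2 = (2.310)² × 44.0 = 234.8 W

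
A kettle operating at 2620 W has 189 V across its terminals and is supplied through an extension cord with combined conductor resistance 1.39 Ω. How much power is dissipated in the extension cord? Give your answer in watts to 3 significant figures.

Only the current and the line resistance are needed for the I²R loss.
I = P / V = 2620 / 189 = 13.86 A through the extension cord.
P_line = I² R_line = (13.86)² × 1.39 = 267.1 W

267 W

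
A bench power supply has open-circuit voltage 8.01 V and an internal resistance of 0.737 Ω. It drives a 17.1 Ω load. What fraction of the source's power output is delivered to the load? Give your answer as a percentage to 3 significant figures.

η = P_load/(P_load+P_int) = I²R/(I²R+I²r) = R/(R+r) — the I² cancels for series elements.
η = R / (R + r) = 17.1 / (17.1 + 0.737) = 0.9587

95.9 %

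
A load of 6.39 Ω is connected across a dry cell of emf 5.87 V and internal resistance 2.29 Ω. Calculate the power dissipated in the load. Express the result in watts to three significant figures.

2.92 W

Load and internal resistance form a series loop — compute the loop current, then the load power via I²R.
I = ε / (r + R) = 5.87 / (2.29 + 6.39) = 0.6763 A
P_load = I² R = (0.6763)² × 6.39 = 2.922 W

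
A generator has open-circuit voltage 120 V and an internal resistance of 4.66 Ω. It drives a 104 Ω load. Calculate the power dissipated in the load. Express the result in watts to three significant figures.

127 W

With r and R in series, I = ε/(r+R); the load dissipates I²R.
I = ε / (r + R) = 120 / (4.66 + 104) = 1.104 A
P_load = I² R = (1.104)² × 104 = 126.8 W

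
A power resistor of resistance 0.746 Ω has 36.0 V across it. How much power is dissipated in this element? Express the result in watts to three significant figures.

1740 W

Voltage and resistance are given, so P = V²/R is the one-step route.
P = (36.0 V)² / 0.746 Ω = 1737 W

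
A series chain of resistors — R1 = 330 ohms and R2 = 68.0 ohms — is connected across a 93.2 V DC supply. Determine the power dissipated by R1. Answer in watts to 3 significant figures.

18.1 W

In a series string the same current flows through every resistor — find that current, then P = I²R for the one we want.
R_total = 330 + 68.0 = 398.0 Ω
I = V / R_total = 93.2 / 398.0 = 0.2342 A
P_R1 = I² × R1 = (0.2342)² × 330 = 18.10 W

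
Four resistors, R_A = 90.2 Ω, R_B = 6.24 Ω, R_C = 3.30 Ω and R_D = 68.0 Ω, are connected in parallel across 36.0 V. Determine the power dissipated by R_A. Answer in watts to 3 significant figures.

14.4 W

R_A sits directly across the source, so P = V²/R with V = 36.0 V.
P_R_A = V² / R_A = (36.0)² / 90.2 Ω = 14.37 W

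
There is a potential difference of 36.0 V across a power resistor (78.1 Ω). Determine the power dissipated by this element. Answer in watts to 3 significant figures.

V and R are stated; P = V²/R avoids computing the current.
P = (36.0 V)² / 78.1 Ω = 16.59 W

16.6 W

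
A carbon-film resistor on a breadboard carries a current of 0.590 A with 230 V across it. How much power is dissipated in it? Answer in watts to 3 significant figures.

With V and I both given, power follows immediately from P = V I.
P = 230 V × 0.5900 A = 135.7 W

136 W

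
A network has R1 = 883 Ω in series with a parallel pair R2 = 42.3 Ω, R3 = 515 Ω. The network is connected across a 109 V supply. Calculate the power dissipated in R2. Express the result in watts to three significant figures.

Replace R2 and R3 with their parallel equivalent so the circuit becomes R1 in series with R_p.
R_p = (42.3×515)/(42.3+515) = 39.09 Ω
R_total = 883 + 39.09 = 922.1 Ω
I = V / R_total = 109 / 922.1 = 0.1182 A
Voltage across the parallel pair: V_p = I × R_p = 0.1182 × 39.09 = 4.621 V
R2 is across V_p, so use P = V²/R for that branch.
P_R2 = (4.621)² / 42.3 = 0.5048 W

0.505 W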